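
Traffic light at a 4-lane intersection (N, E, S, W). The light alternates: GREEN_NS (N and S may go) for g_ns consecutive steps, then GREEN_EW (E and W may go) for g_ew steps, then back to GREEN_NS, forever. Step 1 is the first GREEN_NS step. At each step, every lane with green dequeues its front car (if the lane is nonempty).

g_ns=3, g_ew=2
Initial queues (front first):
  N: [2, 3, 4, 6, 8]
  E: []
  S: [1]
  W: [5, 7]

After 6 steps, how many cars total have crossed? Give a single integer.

Step 1 [NS]: N:car2-GO,E:wait,S:car1-GO,W:wait | queues: N=4 E=0 S=0 W=2
Step 2 [NS]: N:car3-GO,E:wait,S:empty,W:wait | queues: N=3 E=0 S=0 W=2
Step 3 [NS]: N:car4-GO,E:wait,S:empty,W:wait | queues: N=2 E=0 S=0 W=2
Step 4 [EW]: N:wait,E:empty,S:wait,W:car5-GO | queues: N=2 E=0 S=0 W=1
Step 5 [EW]: N:wait,E:empty,S:wait,W:car7-GO | queues: N=2 E=0 S=0 W=0
Step 6 [NS]: N:car6-GO,E:wait,S:empty,W:wait | queues: N=1 E=0 S=0 W=0
Cars crossed by step 6: 7

Answer: 7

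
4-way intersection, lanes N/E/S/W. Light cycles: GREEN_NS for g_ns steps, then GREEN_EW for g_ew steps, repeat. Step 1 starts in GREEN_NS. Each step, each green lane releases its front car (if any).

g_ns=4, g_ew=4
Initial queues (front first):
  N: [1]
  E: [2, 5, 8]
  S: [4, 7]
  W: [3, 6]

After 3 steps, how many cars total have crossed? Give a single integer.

Step 1 [NS]: N:car1-GO,E:wait,S:car4-GO,W:wait | queues: N=0 E=3 S=1 W=2
Step 2 [NS]: N:empty,E:wait,S:car7-GO,W:wait | queues: N=0 E=3 S=0 W=2
Step 3 [NS]: N:empty,E:wait,S:empty,W:wait | queues: N=0 E=3 S=0 W=2
Cars crossed by step 3: 3

Answer: 3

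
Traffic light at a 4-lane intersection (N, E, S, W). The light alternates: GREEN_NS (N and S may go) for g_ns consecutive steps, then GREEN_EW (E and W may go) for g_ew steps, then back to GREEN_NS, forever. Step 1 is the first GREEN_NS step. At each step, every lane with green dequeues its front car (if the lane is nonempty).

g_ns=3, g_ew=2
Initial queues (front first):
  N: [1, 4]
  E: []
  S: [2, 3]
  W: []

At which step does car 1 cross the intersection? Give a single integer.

Step 1 [NS]: N:car1-GO,E:wait,S:car2-GO,W:wait | queues: N=1 E=0 S=1 W=0
Step 2 [NS]: N:car4-GO,E:wait,S:car3-GO,W:wait | queues: N=0 E=0 S=0 W=0
Car 1 crosses at step 1

1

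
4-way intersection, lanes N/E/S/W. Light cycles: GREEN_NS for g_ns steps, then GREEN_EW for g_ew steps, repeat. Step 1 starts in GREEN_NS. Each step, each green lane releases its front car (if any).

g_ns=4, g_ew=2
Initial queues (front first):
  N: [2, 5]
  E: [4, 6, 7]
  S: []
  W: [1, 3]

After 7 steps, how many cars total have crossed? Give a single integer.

Answer: 6

Derivation:
Step 1 [NS]: N:car2-GO,E:wait,S:empty,W:wait | queues: N=1 E=3 S=0 W=2
Step 2 [NS]: N:car5-GO,E:wait,S:empty,W:wait | queues: N=0 E=3 S=0 W=2
Step 3 [NS]: N:empty,E:wait,S:empty,W:wait | queues: N=0 E=3 S=0 W=2
Step 4 [NS]: N:empty,E:wait,S:empty,W:wait | queues: N=0 E=3 S=0 W=2
Step 5 [EW]: N:wait,E:car4-GO,S:wait,W:car1-GO | queues: N=0 E=2 S=0 W=1
Step 6 [EW]: N:wait,E:car6-GO,S:wait,W:car3-GO | queues: N=0 E=1 S=0 W=0
Step 7 [NS]: N:empty,E:wait,S:empty,W:wait | queues: N=0 E=1 S=0 W=0
Cars crossed by step 7: 6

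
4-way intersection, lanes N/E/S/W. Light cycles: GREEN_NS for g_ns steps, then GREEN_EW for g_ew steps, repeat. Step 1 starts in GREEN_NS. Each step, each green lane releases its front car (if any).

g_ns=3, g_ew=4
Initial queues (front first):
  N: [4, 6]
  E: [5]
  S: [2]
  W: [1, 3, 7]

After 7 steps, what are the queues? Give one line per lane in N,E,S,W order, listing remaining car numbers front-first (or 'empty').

Step 1 [NS]: N:car4-GO,E:wait,S:car2-GO,W:wait | queues: N=1 E=1 S=0 W=3
Step 2 [NS]: N:car6-GO,E:wait,S:empty,W:wait | queues: N=0 E=1 S=0 W=3
Step 3 [NS]: N:empty,E:wait,S:empty,W:wait | queues: N=0 E=1 S=0 W=3
Step 4 [EW]: N:wait,E:car5-GO,S:wait,W:car1-GO | queues: N=0 E=0 S=0 W=2
Step 5 [EW]: N:wait,E:empty,S:wait,W:car3-GO | queues: N=0 E=0 S=0 W=1
Step 6 [EW]: N:wait,E:empty,S:wait,W:car7-GO | queues: N=0 E=0 S=0 W=0

N: empty
E: empty
S: empty
W: empty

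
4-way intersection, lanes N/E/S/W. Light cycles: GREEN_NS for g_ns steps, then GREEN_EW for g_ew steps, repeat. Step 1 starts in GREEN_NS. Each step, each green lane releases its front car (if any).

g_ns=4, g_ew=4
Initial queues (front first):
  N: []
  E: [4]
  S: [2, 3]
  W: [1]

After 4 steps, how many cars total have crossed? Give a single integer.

Step 1 [NS]: N:empty,E:wait,S:car2-GO,W:wait | queues: N=0 E=1 S=1 W=1
Step 2 [NS]: N:empty,E:wait,S:car3-GO,W:wait | queues: N=0 E=1 S=0 W=1
Step 3 [NS]: N:empty,E:wait,S:empty,W:wait | queues: N=0 E=1 S=0 W=1
Step 4 [NS]: N:empty,E:wait,S:empty,W:wait | queues: N=0 E=1 S=0 W=1
Cars crossed by step 4: 2

Answer: 2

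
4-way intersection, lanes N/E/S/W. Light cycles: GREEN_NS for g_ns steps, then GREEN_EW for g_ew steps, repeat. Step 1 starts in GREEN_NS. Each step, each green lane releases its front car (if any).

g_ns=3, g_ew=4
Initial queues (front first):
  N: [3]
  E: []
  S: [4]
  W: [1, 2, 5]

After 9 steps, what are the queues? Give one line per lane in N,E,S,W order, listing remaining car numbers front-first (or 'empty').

Step 1 [NS]: N:car3-GO,E:wait,S:car4-GO,W:wait | queues: N=0 E=0 S=0 W=3
Step 2 [NS]: N:empty,E:wait,S:empty,W:wait | queues: N=0 E=0 S=0 W=3
Step 3 [NS]: N:empty,E:wait,S:empty,W:wait | queues: N=0 E=0 S=0 W=3
Step 4 [EW]: N:wait,E:empty,S:wait,W:car1-GO | queues: N=0 E=0 S=0 W=2
Step 5 [EW]: N:wait,E:empty,S:wait,W:car2-GO | queues: N=0 E=0 S=0 W=1
Step 6 [EW]: N:wait,E:empty,S:wait,W:car5-GO | queues: N=0 E=0 S=0 W=0

N: empty
E: empty
S: empty
W: empty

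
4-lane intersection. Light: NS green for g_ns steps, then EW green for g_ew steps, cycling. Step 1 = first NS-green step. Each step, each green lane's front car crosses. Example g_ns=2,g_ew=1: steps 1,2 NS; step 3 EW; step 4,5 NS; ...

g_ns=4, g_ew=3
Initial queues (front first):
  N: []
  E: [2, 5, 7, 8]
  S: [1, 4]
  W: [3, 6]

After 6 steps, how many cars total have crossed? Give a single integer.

Answer: 6

Derivation:
Step 1 [NS]: N:empty,E:wait,S:car1-GO,W:wait | queues: N=0 E=4 S=1 W=2
Step 2 [NS]: N:empty,E:wait,S:car4-GO,W:wait | queues: N=0 E=4 S=0 W=2
Step 3 [NS]: N:empty,E:wait,S:empty,W:wait | queues: N=0 E=4 S=0 W=2
Step 4 [NS]: N:empty,E:wait,S:empty,W:wait | queues: N=0 E=4 S=0 W=2
Step 5 [EW]: N:wait,E:car2-GO,S:wait,W:car3-GO | queues: N=0 E=3 S=0 W=1
Step 6 [EW]: N:wait,E:car5-GO,S:wait,W:car6-GO | queues: N=0 E=2 S=0 W=0
Cars crossed by step 6: 6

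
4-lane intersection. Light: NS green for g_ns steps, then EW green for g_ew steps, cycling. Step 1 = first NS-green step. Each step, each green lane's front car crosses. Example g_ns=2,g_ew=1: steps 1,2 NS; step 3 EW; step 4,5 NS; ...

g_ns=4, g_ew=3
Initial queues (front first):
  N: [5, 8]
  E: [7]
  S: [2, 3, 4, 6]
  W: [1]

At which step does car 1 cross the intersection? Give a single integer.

Step 1 [NS]: N:car5-GO,E:wait,S:car2-GO,W:wait | queues: N=1 E=1 S=3 W=1
Step 2 [NS]: N:car8-GO,E:wait,S:car3-GO,W:wait | queues: N=0 E=1 S=2 W=1
Step 3 [NS]: N:empty,E:wait,S:car4-GO,W:wait | queues: N=0 E=1 S=1 W=1
Step 4 [NS]: N:empty,E:wait,S:car6-GO,W:wait | queues: N=0 E=1 S=0 W=1
Step 5 [EW]: N:wait,E:car7-GO,S:wait,W:car1-GO | queues: N=0 E=0 S=0 W=0
Car 1 crosses at step 5

5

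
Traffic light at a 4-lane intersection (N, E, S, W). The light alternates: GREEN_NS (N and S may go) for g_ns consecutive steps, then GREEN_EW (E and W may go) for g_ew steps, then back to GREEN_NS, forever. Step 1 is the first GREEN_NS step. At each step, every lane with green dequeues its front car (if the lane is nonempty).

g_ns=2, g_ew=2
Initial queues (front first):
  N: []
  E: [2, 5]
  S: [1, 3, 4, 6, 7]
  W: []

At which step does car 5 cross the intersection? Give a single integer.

Step 1 [NS]: N:empty,E:wait,S:car1-GO,W:wait | queues: N=0 E=2 S=4 W=0
Step 2 [NS]: N:empty,E:wait,S:car3-GO,W:wait | queues: N=0 E=2 S=3 W=0
Step 3 [EW]: N:wait,E:car2-GO,S:wait,W:empty | queues: N=0 E=1 S=3 W=0
Step 4 [EW]: N:wait,E:car5-GO,S:wait,W:empty | queues: N=0 E=0 S=3 W=0
Step 5 [NS]: N:empty,E:wait,S:car4-GO,W:wait | queues: N=0 E=0 S=2 W=0
Step 6 [NS]: N:empty,E:wait,S:car6-GO,W:wait | queues: N=0 E=0 S=1 W=0
Step 7 [EW]: N:wait,E:empty,S:wait,W:empty | queues: N=0 E=0 S=1 W=0
Step 8 [EW]: N:wait,E:empty,S:wait,W:empty | queues: N=0 E=0 S=1 W=0
Step 9 [NS]: N:empty,E:wait,S:car7-GO,W:wait | queues: N=0 E=0 S=0 W=0
Car 5 crosses at step 4

4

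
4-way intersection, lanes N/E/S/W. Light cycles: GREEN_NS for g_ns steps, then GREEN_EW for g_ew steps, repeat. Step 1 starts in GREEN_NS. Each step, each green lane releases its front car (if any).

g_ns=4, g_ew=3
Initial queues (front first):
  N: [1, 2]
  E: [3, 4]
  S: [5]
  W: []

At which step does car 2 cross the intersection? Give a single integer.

Step 1 [NS]: N:car1-GO,E:wait,S:car5-GO,W:wait | queues: N=1 E=2 S=0 W=0
Step 2 [NS]: N:car2-GO,E:wait,S:empty,W:wait | queues: N=0 E=2 S=0 W=0
Step 3 [NS]: N:empty,E:wait,S:empty,W:wait | queues: N=0 E=2 S=0 W=0
Step 4 [NS]: N:empty,E:wait,S:empty,W:wait | queues: N=0 E=2 S=0 W=0
Step 5 [EW]: N:wait,E:car3-GO,S:wait,W:empty | queues: N=0 E=1 S=0 W=0
Step 6 [EW]: N:wait,E:car4-GO,S:wait,W:empty | queues: N=0 E=0 S=0 W=0
Car 2 crosses at step 2

2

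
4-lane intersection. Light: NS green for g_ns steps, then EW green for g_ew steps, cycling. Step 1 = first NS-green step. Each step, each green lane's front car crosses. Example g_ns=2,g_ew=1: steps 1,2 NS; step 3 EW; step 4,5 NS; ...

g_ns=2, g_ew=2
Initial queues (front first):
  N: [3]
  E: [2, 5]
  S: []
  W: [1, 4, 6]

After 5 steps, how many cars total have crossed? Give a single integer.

Answer: 5

Derivation:
Step 1 [NS]: N:car3-GO,E:wait,S:empty,W:wait | queues: N=0 E=2 S=0 W=3
Step 2 [NS]: N:empty,E:wait,S:empty,W:wait | queues: N=0 E=2 S=0 W=3
Step 3 [EW]: N:wait,E:car2-GO,S:wait,W:car1-GO | queues: N=0 E=1 S=0 W=2
Step 4 [EW]: N:wait,E:car5-GO,S:wait,W:car4-GO | queues: N=0 E=0 S=0 W=1
Step 5 [NS]: N:empty,E:wait,S:empty,W:wait | queues: N=0 E=0 S=0 W=1
Cars crossed by step 5: 5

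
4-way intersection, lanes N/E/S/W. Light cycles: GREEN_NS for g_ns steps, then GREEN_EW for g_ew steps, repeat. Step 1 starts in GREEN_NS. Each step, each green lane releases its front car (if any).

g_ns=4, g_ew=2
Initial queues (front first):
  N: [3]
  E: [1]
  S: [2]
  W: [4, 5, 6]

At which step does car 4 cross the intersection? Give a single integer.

Step 1 [NS]: N:car3-GO,E:wait,S:car2-GO,W:wait | queues: N=0 E=1 S=0 W=3
Step 2 [NS]: N:empty,E:wait,S:empty,W:wait | queues: N=0 E=1 S=0 W=3
Step 3 [NS]: N:empty,E:wait,S:empty,W:wait | queues: N=0 E=1 S=0 W=3
Step 4 [NS]: N:empty,E:wait,S:empty,W:wait | queues: N=0 E=1 S=0 W=3
Step 5 [EW]: N:wait,E:car1-GO,S:wait,W:car4-GO | queues: N=0 E=0 S=0 W=2
Step 6 [EW]: N:wait,E:empty,S:wait,W:car5-GO | queues: N=0 E=0 S=0 W=1
Step 7 [NS]: N:empty,E:wait,S:empty,W:wait | queues: N=0 E=0 S=0 W=1
Step 8 [NS]: N:empty,E:wait,S:empty,W:wait | queues: N=0 E=0 S=0 W=1
Step 9 [NS]: N:empty,E:wait,S:empty,W:wait | queues: N=0 E=0 S=0 W=1
Step 10 [NS]: N:empty,E:wait,S:empty,W:wait | queues: N=0 E=0 S=0 W=1
Step 11 [EW]: N:wait,E:empty,S:wait,W:car6-GO | queues: N=0 E=0 S=0 W=0
Car 4 crosses at step 5

5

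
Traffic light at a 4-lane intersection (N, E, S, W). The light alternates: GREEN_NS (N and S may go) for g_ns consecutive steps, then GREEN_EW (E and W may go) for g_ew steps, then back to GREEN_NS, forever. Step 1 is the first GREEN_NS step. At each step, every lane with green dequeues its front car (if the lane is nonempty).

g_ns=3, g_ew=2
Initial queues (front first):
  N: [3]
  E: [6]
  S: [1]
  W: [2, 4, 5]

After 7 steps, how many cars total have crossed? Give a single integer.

Step 1 [NS]: N:car3-GO,E:wait,S:car1-GO,W:wait | queues: N=0 E=1 S=0 W=3
Step 2 [NS]: N:empty,E:wait,S:empty,W:wait | queues: N=0 E=1 S=0 W=3
Step 3 [NS]: N:empty,E:wait,S:empty,W:wait | queues: N=0 E=1 S=0 W=3
Step 4 [EW]: N:wait,E:car6-GO,S:wait,W:car2-GO | queues: N=0 E=0 S=0 W=2
Step 5 [EW]: N:wait,E:empty,S:wait,W:car4-GO | queues: N=0 E=0 S=0 W=1
Step 6 [NS]: N:empty,E:wait,S:empty,W:wait | queues: N=0 E=0 S=0 W=1
Step 7 [NS]: N:empty,E:wait,S:empty,W:wait | queues: N=0 E=0 S=0 W=1
Cars crossed by step 7: 5

Answer: 5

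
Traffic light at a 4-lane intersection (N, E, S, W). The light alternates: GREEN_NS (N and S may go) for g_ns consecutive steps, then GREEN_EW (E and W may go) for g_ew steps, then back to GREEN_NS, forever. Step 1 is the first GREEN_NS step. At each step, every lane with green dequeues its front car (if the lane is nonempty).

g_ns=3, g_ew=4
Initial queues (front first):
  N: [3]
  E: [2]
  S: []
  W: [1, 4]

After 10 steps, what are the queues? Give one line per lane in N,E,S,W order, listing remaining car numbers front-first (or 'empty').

Step 1 [NS]: N:car3-GO,E:wait,S:empty,W:wait | queues: N=0 E=1 S=0 W=2
Step 2 [NS]: N:empty,E:wait,S:empty,W:wait | queues: N=0 E=1 S=0 W=2
Step 3 [NS]: N:empty,E:wait,S:empty,W:wait | queues: N=0 E=1 S=0 W=2
Step 4 [EW]: N:wait,E:car2-GO,S:wait,W:car1-GO | queues: N=0 E=0 S=0 W=1
Step 5 [EW]: N:wait,E:empty,S:wait,W:car4-GO | queues: N=0 E=0 S=0 W=0

N: empty
E: empty
S: empty
W: empty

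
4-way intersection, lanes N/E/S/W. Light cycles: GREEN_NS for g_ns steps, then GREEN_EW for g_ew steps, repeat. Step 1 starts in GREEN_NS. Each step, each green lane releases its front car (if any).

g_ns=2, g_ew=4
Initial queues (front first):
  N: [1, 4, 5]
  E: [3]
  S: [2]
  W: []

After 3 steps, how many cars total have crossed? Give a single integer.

Answer: 4

Derivation:
Step 1 [NS]: N:car1-GO,E:wait,S:car2-GO,W:wait | queues: N=2 E=1 S=0 W=0
Step 2 [NS]: N:car4-GO,E:wait,S:empty,W:wait | queues: N=1 E=1 S=0 W=0
Step 3 [EW]: N:wait,E:car3-GO,S:wait,W:empty | queues: N=1 E=0 S=0 W=0
Cars crossed by step 3: 4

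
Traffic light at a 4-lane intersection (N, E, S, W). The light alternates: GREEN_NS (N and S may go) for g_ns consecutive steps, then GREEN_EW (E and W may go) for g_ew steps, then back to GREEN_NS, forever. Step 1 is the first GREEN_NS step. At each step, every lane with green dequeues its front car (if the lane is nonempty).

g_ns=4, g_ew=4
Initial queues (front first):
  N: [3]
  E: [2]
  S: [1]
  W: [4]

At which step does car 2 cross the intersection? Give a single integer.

Step 1 [NS]: N:car3-GO,E:wait,S:car1-GO,W:wait | queues: N=0 E=1 S=0 W=1
Step 2 [NS]: N:empty,E:wait,S:empty,W:wait | queues: N=0 E=1 S=0 W=1
Step 3 [NS]: N:empty,E:wait,S:empty,W:wait | queues: N=0 E=1 S=0 W=1
Step 4 [NS]: N:empty,E:wait,S:empty,W:wait | queues: N=0 E=1 S=0 W=1
Step 5 [EW]: N:wait,E:car2-GO,S:wait,W:car4-GO | queues: N=0 E=0 S=0 W=0
Car 2 crosses at step 5

5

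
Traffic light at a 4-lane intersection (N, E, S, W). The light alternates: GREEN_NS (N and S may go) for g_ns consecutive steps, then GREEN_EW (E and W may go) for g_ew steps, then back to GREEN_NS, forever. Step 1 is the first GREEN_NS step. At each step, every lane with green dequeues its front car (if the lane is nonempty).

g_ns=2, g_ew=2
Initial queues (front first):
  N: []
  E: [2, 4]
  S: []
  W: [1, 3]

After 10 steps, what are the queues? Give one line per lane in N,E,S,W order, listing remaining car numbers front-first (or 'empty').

Step 1 [NS]: N:empty,E:wait,S:empty,W:wait | queues: N=0 E=2 S=0 W=2
Step 2 [NS]: N:empty,E:wait,S:empty,W:wait | queues: N=0 E=2 S=0 W=2
Step 3 [EW]: N:wait,E:car2-GO,S:wait,W:car1-GO | queues: N=0 E=1 S=0 W=1
Step 4 [EW]: N:wait,E:car4-GO,S:wait,W:car3-GO | queues: N=0 E=0 S=0 W=0

N: empty
E: empty
S: empty
W: empty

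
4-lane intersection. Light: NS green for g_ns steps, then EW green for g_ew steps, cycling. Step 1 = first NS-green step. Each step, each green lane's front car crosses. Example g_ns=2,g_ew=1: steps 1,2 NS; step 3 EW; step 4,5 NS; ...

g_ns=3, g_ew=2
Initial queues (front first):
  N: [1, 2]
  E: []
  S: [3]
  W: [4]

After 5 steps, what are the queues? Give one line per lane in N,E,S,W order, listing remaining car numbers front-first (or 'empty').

Step 1 [NS]: N:car1-GO,E:wait,S:car3-GO,W:wait | queues: N=1 E=0 S=0 W=1
Step 2 [NS]: N:car2-GO,E:wait,S:empty,W:wait | queues: N=0 E=0 S=0 W=1
Step 3 [NS]: N:empty,E:wait,S:empty,W:wait | queues: N=0 E=0 S=0 W=1
Step 4 [EW]: N:wait,E:empty,S:wait,W:car4-GO | queues: N=0 E=0 S=0 W=0

N: empty
E: empty
S: empty
W: empty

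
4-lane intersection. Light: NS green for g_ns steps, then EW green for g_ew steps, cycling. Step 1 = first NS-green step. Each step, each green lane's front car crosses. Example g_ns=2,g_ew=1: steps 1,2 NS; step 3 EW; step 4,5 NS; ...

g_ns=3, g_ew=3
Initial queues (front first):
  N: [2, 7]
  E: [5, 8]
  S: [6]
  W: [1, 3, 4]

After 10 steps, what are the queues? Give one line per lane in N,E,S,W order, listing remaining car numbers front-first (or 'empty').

Step 1 [NS]: N:car2-GO,E:wait,S:car6-GO,W:wait | queues: N=1 E=2 S=0 W=3
Step 2 [NS]: N:car7-GO,E:wait,S:empty,W:wait | queues: N=0 E=2 S=0 W=3
Step 3 [NS]: N:empty,E:wait,S:empty,W:wait | queues: N=0 E=2 S=0 W=3
Step 4 [EW]: N:wait,E:car5-GO,S:wait,W:car1-GO | queues: N=0 E=1 S=0 W=2
Step 5 [EW]: N:wait,E:car8-GO,S:wait,W:car3-GO | queues: N=0 E=0 S=0 W=1
Step 6 [EW]: N:wait,E:empty,S:wait,W:car4-GO | queues: N=0 E=0 S=0 W=0

N: empty
E: empty
S: empty
W: empty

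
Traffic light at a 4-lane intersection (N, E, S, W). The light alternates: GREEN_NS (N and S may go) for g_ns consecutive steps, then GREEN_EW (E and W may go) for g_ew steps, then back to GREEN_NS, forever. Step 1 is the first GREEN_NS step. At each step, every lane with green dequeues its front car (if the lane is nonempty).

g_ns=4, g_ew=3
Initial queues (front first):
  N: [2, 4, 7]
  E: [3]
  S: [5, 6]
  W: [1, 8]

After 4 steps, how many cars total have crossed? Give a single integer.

Answer: 5

Derivation:
Step 1 [NS]: N:car2-GO,E:wait,S:car5-GO,W:wait | queues: N=2 E=1 S=1 W=2
Step 2 [NS]: N:car4-GO,E:wait,S:car6-GO,W:wait | queues: N=1 E=1 S=0 W=2
Step 3 [NS]: N:car7-GO,E:wait,S:empty,W:wait | queues: N=0 E=1 S=0 W=2
Step 4 [NS]: N:empty,E:wait,S:empty,W:wait | queues: N=0 E=1 S=0 W=2
Cars crossed by step 4: 5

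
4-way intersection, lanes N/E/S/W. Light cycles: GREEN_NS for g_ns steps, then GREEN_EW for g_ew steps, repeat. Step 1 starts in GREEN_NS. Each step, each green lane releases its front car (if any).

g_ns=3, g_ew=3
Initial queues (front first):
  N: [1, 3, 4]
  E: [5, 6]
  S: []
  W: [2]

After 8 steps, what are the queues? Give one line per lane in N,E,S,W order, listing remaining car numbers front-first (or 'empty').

Step 1 [NS]: N:car1-GO,E:wait,S:empty,W:wait | queues: N=2 E=2 S=0 W=1
Step 2 [NS]: N:car3-GO,E:wait,S:empty,W:wait | queues: N=1 E=2 S=0 W=1
Step 3 [NS]: N:car4-GO,E:wait,S:empty,W:wait | queues: N=0 E=2 S=0 W=1
Step 4 [EW]: N:wait,E:car5-GO,S:wait,W:car2-GO | queues: N=0 E=1 S=0 W=0
Step 5 [EW]: N:wait,E:car6-GO,S:wait,W:empty | queues: N=0 E=0 S=0 W=0

N: empty
E: empty
S: empty
W: empty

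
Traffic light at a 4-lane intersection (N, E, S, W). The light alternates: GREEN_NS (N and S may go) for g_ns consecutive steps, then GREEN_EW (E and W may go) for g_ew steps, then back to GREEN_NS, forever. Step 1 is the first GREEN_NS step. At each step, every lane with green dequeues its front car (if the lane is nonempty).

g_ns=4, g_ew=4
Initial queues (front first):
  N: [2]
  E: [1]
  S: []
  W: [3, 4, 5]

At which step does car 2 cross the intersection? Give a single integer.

Step 1 [NS]: N:car2-GO,E:wait,S:empty,W:wait | queues: N=0 E=1 S=0 W=3
Step 2 [NS]: N:empty,E:wait,S:empty,W:wait | queues: N=0 E=1 S=0 W=3
Step 3 [NS]: N:empty,E:wait,S:empty,W:wait | queues: N=0 E=1 S=0 W=3
Step 4 [NS]: N:empty,E:wait,S:empty,W:wait | queues: N=0 E=1 S=0 W=3
Step 5 [EW]: N:wait,E:car1-GO,S:wait,W:car3-GO | queues: N=0 E=0 S=0 W=2
Step 6 [EW]: N:wait,E:empty,S:wait,W:car4-GO | queues: N=0 E=0 S=0 W=1
Step 7 [EW]: N:wait,E:empty,S:wait,W:car5-GO | queues: N=0 E=0 S=0 W=0
Car 2 crosses at step 1

1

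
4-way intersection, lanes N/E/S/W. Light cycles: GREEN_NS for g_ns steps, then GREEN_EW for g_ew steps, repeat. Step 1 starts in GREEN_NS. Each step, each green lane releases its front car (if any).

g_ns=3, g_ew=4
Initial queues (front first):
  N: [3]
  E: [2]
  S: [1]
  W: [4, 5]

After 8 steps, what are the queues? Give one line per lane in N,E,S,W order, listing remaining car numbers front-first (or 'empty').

Step 1 [NS]: N:car3-GO,E:wait,S:car1-GO,W:wait | queues: N=0 E=1 S=0 W=2
Step 2 [NS]: N:empty,E:wait,S:empty,W:wait | queues: N=0 E=1 S=0 W=2
Step 3 [NS]: N:empty,E:wait,S:empty,W:wait | queues: N=0 E=1 S=0 W=2
Step 4 [EW]: N:wait,E:car2-GO,S:wait,W:car4-GO | queues: N=0 E=0 S=0 W=1
Step 5 [EW]: N:wait,E:empty,S:wait,W:car5-GO | queues: N=0 E=0 S=0 W=0

N: empty
E: empty
S: empty
W: empty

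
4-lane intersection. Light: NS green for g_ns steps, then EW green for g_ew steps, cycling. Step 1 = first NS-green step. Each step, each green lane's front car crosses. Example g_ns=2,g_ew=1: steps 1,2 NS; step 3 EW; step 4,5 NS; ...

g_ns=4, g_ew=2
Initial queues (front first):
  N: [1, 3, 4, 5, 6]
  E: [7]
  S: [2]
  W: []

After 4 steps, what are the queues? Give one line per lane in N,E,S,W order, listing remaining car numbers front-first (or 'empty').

Step 1 [NS]: N:car1-GO,E:wait,S:car2-GO,W:wait | queues: N=4 E=1 S=0 W=0
Step 2 [NS]: N:car3-GO,E:wait,S:empty,W:wait | queues: N=3 E=1 S=0 W=0
Step 3 [NS]: N:car4-GO,E:wait,S:empty,W:wait | queues: N=2 E=1 S=0 W=0
Step 4 [NS]: N:car5-GO,E:wait,S:empty,W:wait | queues: N=1 E=1 S=0 W=0

N: 6
E: 7
S: empty
W: empty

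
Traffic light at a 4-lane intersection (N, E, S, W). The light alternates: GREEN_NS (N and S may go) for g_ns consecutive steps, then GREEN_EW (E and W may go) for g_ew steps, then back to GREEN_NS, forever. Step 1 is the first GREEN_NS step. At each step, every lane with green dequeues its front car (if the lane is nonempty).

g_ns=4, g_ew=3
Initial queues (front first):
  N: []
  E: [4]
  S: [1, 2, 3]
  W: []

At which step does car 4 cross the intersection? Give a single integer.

Step 1 [NS]: N:empty,E:wait,S:car1-GO,W:wait | queues: N=0 E=1 S=2 W=0
Step 2 [NS]: N:empty,E:wait,S:car2-GO,W:wait | queues: N=0 E=1 S=1 W=0
Step 3 [NS]: N:empty,E:wait,S:car3-GO,W:wait | queues: N=0 E=1 S=0 W=0
Step 4 [NS]: N:empty,E:wait,S:empty,W:wait | queues: N=0 E=1 S=0 W=0
Step 5 [EW]: N:wait,E:car4-GO,S:wait,W:empty | queues: N=0 E=0 S=0 W=0
Car 4 crosses at step 5

5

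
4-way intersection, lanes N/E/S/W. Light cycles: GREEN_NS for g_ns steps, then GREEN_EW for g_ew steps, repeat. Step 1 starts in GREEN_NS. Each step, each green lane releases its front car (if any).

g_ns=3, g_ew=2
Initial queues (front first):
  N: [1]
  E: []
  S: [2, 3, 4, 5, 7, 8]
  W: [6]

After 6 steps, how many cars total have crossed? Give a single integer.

Answer: 6

Derivation:
Step 1 [NS]: N:car1-GO,E:wait,S:car2-GO,W:wait | queues: N=0 E=0 S=5 W=1
Step 2 [NS]: N:empty,E:wait,S:car3-GO,W:wait | queues: N=0 E=0 S=4 W=1
Step 3 [NS]: N:empty,E:wait,S:car4-GO,W:wait | queues: N=0 E=0 S=3 W=1
Step 4 [EW]: N:wait,E:empty,S:wait,W:car6-GO | queues: N=0 E=0 S=3 W=0
Step 5 [EW]: N:wait,E:empty,S:wait,W:empty | queues: N=0 E=0 S=3 W=0
Step 6 [NS]: N:empty,E:wait,S:car5-GO,W:wait | queues: N=0 E=0 S=2 W=0
Cars crossed by step 6: 6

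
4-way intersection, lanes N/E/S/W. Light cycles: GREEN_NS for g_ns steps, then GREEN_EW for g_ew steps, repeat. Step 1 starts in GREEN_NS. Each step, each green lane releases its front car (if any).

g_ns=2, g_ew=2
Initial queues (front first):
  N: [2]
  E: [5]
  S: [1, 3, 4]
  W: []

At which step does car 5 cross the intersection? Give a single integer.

Step 1 [NS]: N:car2-GO,E:wait,S:car1-GO,W:wait | queues: N=0 E=1 S=2 W=0
Step 2 [NS]: N:empty,E:wait,S:car3-GO,W:wait | queues: N=0 E=1 S=1 W=0
Step 3 [EW]: N:wait,E:car5-GO,S:wait,W:empty | queues: N=0 E=0 S=1 W=0
Step 4 [EW]: N:wait,E:empty,S:wait,W:empty | queues: N=0 E=0 S=1 W=0
Step 5 [NS]: N:empty,E:wait,S:car4-GO,W:wait | queues: N=0 E=0 S=0 W=0
Car 5 crosses at step 3

3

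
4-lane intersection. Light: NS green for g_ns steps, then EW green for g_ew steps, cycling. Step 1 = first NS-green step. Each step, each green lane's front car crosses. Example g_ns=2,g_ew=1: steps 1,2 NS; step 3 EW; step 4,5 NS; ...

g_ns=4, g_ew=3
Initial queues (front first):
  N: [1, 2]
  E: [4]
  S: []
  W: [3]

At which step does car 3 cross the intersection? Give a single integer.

Step 1 [NS]: N:car1-GO,E:wait,S:empty,W:wait | queues: N=1 E=1 S=0 W=1
Step 2 [NS]: N:car2-GO,E:wait,S:empty,W:wait | queues: N=0 E=1 S=0 W=1
Step 3 [NS]: N:empty,E:wait,S:empty,W:wait | queues: N=0 E=1 S=0 W=1
Step 4 [NS]: N:empty,E:wait,S:empty,W:wait | queues: N=0 E=1 S=0 W=1
Step 5 [EW]: N:wait,E:car4-GO,S:wait,W:car3-GO | queues: N=0 E=0 S=0 W=0
Car 3 crosses at step 5

5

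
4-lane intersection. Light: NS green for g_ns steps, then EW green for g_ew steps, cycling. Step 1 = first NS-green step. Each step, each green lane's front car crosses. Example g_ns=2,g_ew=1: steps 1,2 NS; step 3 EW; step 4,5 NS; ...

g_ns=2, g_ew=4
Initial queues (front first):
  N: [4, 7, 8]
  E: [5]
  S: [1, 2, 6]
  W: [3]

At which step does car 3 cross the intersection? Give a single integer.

Step 1 [NS]: N:car4-GO,E:wait,S:car1-GO,W:wait | queues: N=2 E=1 S=2 W=1
Step 2 [NS]: N:car7-GO,E:wait,S:car2-GO,W:wait | queues: N=1 E=1 S=1 W=1
Step 3 [EW]: N:wait,E:car5-GO,S:wait,W:car3-GO | queues: N=1 E=0 S=1 W=0
Step 4 [EW]: N:wait,E:empty,S:wait,W:empty | queues: N=1 E=0 S=1 W=0
Step 5 [EW]: N:wait,E:empty,S:wait,W:empty | queues: N=1 E=0 S=1 W=0
Step 6 [EW]: N:wait,E:empty,S:wait,W:empty | queues: N=1 E=0 S=1 W=0
Step 7 [NS]: N:car8-GO,E:wait,S:car6-GO,W:wait | queues: N=0 E=0 S=0 W=0
Car 3 crosses at step 3

3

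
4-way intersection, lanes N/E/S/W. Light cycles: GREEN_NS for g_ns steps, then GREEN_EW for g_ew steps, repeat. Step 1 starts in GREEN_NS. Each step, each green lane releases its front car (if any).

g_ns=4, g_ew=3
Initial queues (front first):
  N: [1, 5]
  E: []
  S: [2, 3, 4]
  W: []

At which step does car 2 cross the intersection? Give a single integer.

Step 1 [NS]: N:car1-GO,E:wait,S:car2-GO,W:wait | queues: N=1 E=0 S=2 W=0
Step 2 [NS]: N:car5-GO,E:wait,S:car3-GO,W:wait | queues: N=0 E=0 S=1 W=0
Step 3 [NS]: N:empty,E:wait,S:car4-GO,W:wait | queues: N=0 E=0 S=0 W=0
Car 2 crosses at step 1

1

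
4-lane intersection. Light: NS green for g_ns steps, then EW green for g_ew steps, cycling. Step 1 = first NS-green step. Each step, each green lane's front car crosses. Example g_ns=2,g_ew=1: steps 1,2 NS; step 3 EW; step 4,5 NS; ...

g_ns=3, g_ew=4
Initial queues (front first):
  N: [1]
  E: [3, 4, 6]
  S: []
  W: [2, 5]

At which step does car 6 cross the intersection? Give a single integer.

Step 1 [NS]: N:car1-GO,E:wait,S:empty,W:wait | queues: N=0 E=3 S=0 W=2
Step 2 [NS]: N:empty,E:wait,S:empty,W:wait | queues: N=0 E=3 S=0 W=2
Step 3 [NS]: N:empty,E:wait,S:empty,W:wait | queues: N=0 E=3 S=0 W=2
Step 4 [EW]: N:wait,E:car3-GO,S:wait,W:car2-GO | queues: N=0 E=2 S=0 W=1
Step 5 [EW]: N:wait,E:car4-GO,S:wait,W:car5-GO | queues: N=0 E=1 S=0 W=0
Step 6 [EW]: N:wait,E:car6-GO,S:wait,W:empty | queues: N=0 E=0 S=0 W=0
Car 6 crosses at step 6

6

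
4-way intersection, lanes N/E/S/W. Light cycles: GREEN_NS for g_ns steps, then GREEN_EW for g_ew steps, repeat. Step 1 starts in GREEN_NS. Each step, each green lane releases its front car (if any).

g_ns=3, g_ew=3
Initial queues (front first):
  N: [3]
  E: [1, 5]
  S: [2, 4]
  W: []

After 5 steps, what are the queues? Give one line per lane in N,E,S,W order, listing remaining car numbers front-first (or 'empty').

Step 1 [NS]: N:car3-GO,E:wait,S:car2-GO,W:wait | queues: N=0 E=2 S=1 W=0
Step 2 [NS]: N:empty,E:wait,S:car4-GO,W:wait | queues: N=0 E=2 S=0 W=0
Step 3 [NS]: N:empty,E:wait,S:empty,W:wait | queues: N=0 E=2 S=0 W=0
Step 4 [EW]: N:wait,E:car1-GO,S:wait,W:empty | queues: N=0 E=1 S=0 W=0
Step 5 [EW]: N:wait,E:car5-GO,S:wait,W:empty | queues: N=0 E=0 S=0 W=0

N: empty
E: empty
S: empty
W: empty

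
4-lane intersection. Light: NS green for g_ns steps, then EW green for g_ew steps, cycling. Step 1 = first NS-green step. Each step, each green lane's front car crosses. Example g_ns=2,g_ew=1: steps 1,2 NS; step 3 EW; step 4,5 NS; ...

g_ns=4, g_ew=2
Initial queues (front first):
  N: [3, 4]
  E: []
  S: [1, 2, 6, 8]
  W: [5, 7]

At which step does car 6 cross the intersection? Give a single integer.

Step 1 [NS]: N:car3-GO,E:wait,S:car1-GO,W:wait | queues: N=1 E=0 S=3 W=2
Step 2 [NS]: N:car4-GO,E:wait,S:car2-GO,W:wait | queues: N=0 E=0 S=2 W=2
Step 3 [NS]: N:empty,E:wait,S:car6-GO,W:wait | queues: N=0 E=0 S=1 W=2
Step 4 [NS]: N:empty,E:wait,S:car8-GO,W:wait | queues: N=0 E=0 S=0 W=2
Step 5 [EW]: N:wait,E:empty,S:wait,W:car5-GO | queues: N=0 E=0 S=0 W=1
Step 6 [EW]: N:wait,E:empty,S:wait,W:car7-GO | queues: N=0 E=0 S=0 W=0
Car 6 crosses at step 3

3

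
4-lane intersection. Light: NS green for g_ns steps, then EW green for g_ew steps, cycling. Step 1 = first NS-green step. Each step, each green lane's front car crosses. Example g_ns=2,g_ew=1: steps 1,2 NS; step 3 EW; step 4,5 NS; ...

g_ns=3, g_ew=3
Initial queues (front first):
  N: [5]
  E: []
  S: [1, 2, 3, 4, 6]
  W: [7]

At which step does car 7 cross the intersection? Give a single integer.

Step 1 [NS]: N:car5-GO,E:wait,S:car1-GO,W:wait | queues: N=0 E=0 S=4 W=1
Step 2 [NS]: N:empty,E:wait,S:car2-GO,W:wait | queues: N=0 E=0 S=3 W=1
Step 3 [NS]: N:empty,E:wait,S:car3-GO,W:wait | queues: N=0 E=0 S=2 W=1
Step 4 [EW]: N:wait,E:empty,S:wait,W:car7-GO | queues: N=0 E=0 S=2 W=0
Step 5 [EW]: N:wait,E:empty,S:wait,W:empty | queues: N=0 E=0 S=2 W=0
Step 6 [EW]: N:wait,E:empty,S:wait,W:empty | queues: N=0 E=0 S=2 W=0
Step 7 [NS]: N:empty,E:wait,S:car4-GO,W:wait | queues: N=0 E=0 S=1 W=0
Step 8 [NS]: N:empty,E:wait,S:car6-GO,W:wait | queues: N=0 E=0 S=0 W=0
Car 7 crosses at step 4

4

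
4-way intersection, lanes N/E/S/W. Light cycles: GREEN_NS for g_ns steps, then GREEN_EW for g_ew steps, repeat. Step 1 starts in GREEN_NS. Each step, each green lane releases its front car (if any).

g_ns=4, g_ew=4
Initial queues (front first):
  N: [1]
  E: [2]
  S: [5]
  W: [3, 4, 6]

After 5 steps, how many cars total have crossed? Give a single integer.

Answer: 4

Derivation:
Step 1 [NS]: N:car1-GO,E:wait,S:car5-GO,W:wait | queues: N=0 E=1 S=0 W=3
Step 2 [NS]: N:empty,E:wait,S:empty,W:wait | queues: N=0 E=1 S=0 W=3
Step 3 [NS]: N:empty,E:wait,S:empty,W:wait | queues: N=0 E=1 S=0 W=3
Step 4 [NS]: N:empty,E:wait,S:empty,W:wait | queues: N=0 E=1 S=0 W=3
Step 5 [EW]: N:wait,E:car2-GO,S:wait,W:car3-GO | queues: N=0 E=0 S=0 W=2
Cars crossed by step 5: 4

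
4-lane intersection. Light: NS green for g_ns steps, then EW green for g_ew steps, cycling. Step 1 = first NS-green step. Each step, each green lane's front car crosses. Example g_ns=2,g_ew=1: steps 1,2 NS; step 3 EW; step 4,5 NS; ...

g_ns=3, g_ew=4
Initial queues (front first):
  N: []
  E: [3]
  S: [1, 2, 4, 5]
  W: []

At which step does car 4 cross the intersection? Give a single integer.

Step 1 [NS]: N:empty,E:wait,S:car1-GO,W:wait | queues: N=0 E=1 S=3 W=0
Step 2 [NS]: N:empty,E:wait,S:car2-GO,W:wait | queues: N=0 E=1 S=2 W=0
Step 3 [NS]: N:empty,E:wait,S:car4-GO,W:wait | queues: N=0 E=1 S=1 W=0
Step 4 [EW]: N:wait,E:car3-GO,S:wait,W:empty | queues: N=0 E=0 S=1 W=0
Step 5 [EW]: N:wait,E:empty,S:wait,W:empty | queues: N=0 E=0 S=1 W=0
Step 6 [EW]: N:wait,E:empty,S:wait,W:empty | queues: N=0 E=0 S=1 W=0
Step 7 [EW]: N:wait,E:empty,S:wait,W:empty | queues: N=0 E=0 S=1 W=0
Step 8 [NS]: N:empty,E:wait,S:car5-GO,W:wait | queues: N=0 E=0 S=0 W=0
Car 4 crosses at step 3

3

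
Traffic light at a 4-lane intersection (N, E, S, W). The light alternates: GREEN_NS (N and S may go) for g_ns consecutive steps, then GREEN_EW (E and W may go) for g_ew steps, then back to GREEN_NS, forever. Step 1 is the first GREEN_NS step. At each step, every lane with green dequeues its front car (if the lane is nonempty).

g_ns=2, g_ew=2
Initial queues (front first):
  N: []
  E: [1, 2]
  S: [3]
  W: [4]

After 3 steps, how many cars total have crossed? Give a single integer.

Answer: 3

Derivation:
Step 1 [NS]: N:empty,E:wait,S:car3-GO,W:wait | queues: N=0 E=2 S=0 W=1
Step 2 [NS]: N:empty,E:wait,S:empty,W:wait | queues: N=0 E=2 S=0 W=1
Step 3 [EW]: N:wait,E:car1-GO,S:wait,W:car4-GO | queues: N=0 E=1 S=0 W=0
Cars crossed by step 3: 3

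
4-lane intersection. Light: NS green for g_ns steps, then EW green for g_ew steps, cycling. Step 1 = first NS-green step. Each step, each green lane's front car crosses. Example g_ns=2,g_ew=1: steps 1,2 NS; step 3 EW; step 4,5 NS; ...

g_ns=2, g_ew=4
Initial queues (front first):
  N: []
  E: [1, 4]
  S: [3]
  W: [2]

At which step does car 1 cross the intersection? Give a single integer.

Step 1 [NS]: N:empty,E:wait,S:car3-GO,W:wait | queues: N=0 E=2 S=0 W=1
Step 2 [NS]: N:empty,E:wait,S:empty,W:wait | queues: N=0 E=2 S=0 W=1
Step 3 [EW]: N:wait,E:car1-GO,S:wait,W:car2-GO | queues: N=0 E=1 S=0 W=0
Step 4 [EW]: N:wait,E:car4-GO,S:wait,W:empty | queues: N=0 E=0 S=0 W=0
Car 1 crosses at step 3

3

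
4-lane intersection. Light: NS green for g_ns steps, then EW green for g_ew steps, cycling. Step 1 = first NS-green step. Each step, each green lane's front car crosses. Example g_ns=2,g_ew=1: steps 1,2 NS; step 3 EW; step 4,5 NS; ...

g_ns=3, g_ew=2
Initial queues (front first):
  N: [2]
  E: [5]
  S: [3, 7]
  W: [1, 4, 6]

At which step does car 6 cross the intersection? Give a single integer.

Step 1 [NS]: N:car2-GO,E:wait,S:car3-GO,W:wait | queues: N=0 E=1 S=1 W=3
Step 2 [NS]: N:empty,E:wait,S:car7-GO,W:wait | queues: N=0 E=1 S=0 W=3
Step 3 [NS]: N:empty,E:wait,S:empty,W:wait | queues: N=0 E=1 S=0 W=3
Step 4 [EW]: N:wait,E:car5-GO,S:wait,W:car1-GO | queues: N=0 E=0 S=0 W=2
Step 5 [EW]: N:wait,E:empty,S:wait,W:car4-GO | queues: N=0 E=0 S=0 W=1
Step 6 [NS]: N:empty,E:wait,S:empty,W:wait | queues: N=0 E=0 S=0 W=1
Step 7 [NS]: N:empty,E:wait,S:empty,W:wait | queues: N=0 E=0 S=0 W=1
Step 8 [NS]: N:empty,E:wait,S:empty,W:wait | queues: N=0 E=0 S=0 W=1
Step 9 [EW]: N:wait,E:empty,S:wait,W:car6-GO | queues: N=0 E=0 S=0 W=0
Car 6 crosses at step 9

9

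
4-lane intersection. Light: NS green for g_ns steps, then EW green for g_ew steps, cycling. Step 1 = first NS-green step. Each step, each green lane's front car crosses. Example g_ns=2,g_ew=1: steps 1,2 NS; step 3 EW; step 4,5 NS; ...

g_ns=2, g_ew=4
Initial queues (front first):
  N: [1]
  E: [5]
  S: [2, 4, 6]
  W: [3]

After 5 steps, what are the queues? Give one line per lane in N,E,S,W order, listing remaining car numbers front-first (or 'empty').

Step 1 [NS]: N:car1-GO,E:wait,S:car2-GO,W:wait | queues: N=0 E=1 S=2 W=1
Step 2 [NS]: N:empty,E:wait,S:car4-GO,W:wait | queues: N=0 E=1 S=1 W=1
Step 3 [EW]: N:wait,E:car5-GO,S:wait,W:car3-GO | queues: N=0 E=0 S=1 W=0
Step 4 [EW]: N:wait,E:empty,S:wait,W:empty | queues: N=0 E=0 S=1 W=0
Step 5 [EW]: N:wait,E:empty,S:wait,W:empty | queues: N=0 E=0 S=1 W=0

N: empty
E: empty
S: 6
W: empty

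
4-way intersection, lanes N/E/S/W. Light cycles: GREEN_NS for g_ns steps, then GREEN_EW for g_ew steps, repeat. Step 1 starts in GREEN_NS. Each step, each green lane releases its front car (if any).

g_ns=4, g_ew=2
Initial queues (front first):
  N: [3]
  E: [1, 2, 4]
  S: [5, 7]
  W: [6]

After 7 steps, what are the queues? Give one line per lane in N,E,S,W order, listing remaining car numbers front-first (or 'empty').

Step 1 [NS]: N:car3-GO,E:wait,S:car5-GO,W:wait | queues: N=0 E=3 S=1 W=1
Step 2 [NS]: N:empty,E:wait,S:car7-GO,W:wait | queues: N=0 E=3 S=0 W=1
Step 3 [NS]: N:empty,E:wait,S:empty,W:wait | queues: N=0 E=3 S=0 W=1
Step 4 [NS]: N:empty,E:wait,S:empty,W:wait | queues: N=0 E=3 S=0 W=1
Step 5 [EW]: N:wait,E:car1-GO,S:wait,W:car6-GO | queues: N=0 E=2 S=0 W=0
Step 6 [EW]: N:wait,E:car2-GO,S:wait,W:empty | queues: N=0 E=1 S=0 W=0
Step 7 [NS]: N:empty,E:wait,S:empty,W:wait | queues: N=0 E=1 S=0 W=0

N: empty
E: 4
S: empty
W: empty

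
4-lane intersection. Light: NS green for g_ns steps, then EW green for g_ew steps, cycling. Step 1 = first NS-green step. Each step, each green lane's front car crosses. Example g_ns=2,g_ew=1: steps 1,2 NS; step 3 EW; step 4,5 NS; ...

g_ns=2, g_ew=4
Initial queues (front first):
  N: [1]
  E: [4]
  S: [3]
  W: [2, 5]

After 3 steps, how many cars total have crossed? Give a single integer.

Step 1 [NS]: N:car1-GO,E:wait,S:car3-GO,W:wait | queues: N=0 E=1 S=0 W=2
Step 2 [NS]: N:empty,E:wait,S:empty,W:wait | queues: N=0 E=1 S=0 W=2
Step 3 [EW]: N:wait,E:car4-GO,S:wait,W:car2-GO | queues: N=0 E=0 S=0 W=1
Cars crossed by step 3: 4

Answer: 4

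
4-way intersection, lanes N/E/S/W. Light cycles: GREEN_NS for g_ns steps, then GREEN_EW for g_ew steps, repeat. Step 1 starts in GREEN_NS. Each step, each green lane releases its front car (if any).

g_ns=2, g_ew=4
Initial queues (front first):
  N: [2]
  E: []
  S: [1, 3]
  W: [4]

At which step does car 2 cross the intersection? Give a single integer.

Step 1 [NS]: N:car2-GO,E:wait,S:car1-GO,W:wait | queues: N=0 E=0 S=1 W=1
Step 2 [NS]: N:empty,E:wait,S:car3-GO,W:wait | queues: N=0 E=0 S=0 W=1
Step 3 [EW]: N:wait,E:empty,S:wait,W:car4-GO | queues: N=0 E=0 S=0 W=0
Car 2 crosses at step 1

1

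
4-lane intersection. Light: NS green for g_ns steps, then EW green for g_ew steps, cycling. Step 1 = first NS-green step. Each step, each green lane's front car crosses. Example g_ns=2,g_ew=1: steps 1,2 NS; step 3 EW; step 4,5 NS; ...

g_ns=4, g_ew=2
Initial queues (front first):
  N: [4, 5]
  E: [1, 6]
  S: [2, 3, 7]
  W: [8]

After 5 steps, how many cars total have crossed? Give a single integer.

Step 1 [NS]: N:car4-GO,E:wait,S:car2-GO,W:wait | queues: N=1 E=2 S=2 W=1
Step 2 [NS]: N:car5-GO,E:wait,S:car3-GO,W:wait | queues: N=0 E=2 S=1 W=1
Step 3 [NS]: N:empty,E:wait,S:car7-GO,W:wait | queues: N=0 E=2 S=0 W=1
Step 4 [NS]: N:empty,E:wait,S:empty,W:wait | queues: N=0 E=2 S=0 W=1
Step 5 [EW]: N:wait,E:car1-GO,S:wait,W:car8-GO | queues: N=0 E=1 S=0 W=0
Cars crossed by step 5: 7

Answer: 7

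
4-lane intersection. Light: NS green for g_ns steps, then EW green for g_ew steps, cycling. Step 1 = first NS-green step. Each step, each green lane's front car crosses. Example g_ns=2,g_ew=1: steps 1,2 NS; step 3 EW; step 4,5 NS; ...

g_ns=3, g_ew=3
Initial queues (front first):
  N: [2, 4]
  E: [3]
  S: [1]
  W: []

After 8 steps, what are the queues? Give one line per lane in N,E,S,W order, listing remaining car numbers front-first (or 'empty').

Step 1 [NS]: N:car2-GO,E:wait,S:car1-GO,W:wait | queues: N=1 E=1 S=0 W=0
Step 2 [NS]: N:car4-GO,E:wait,S:empty,W:wait | queues: N=0 E=1 S=0 W=0
Step 3 [NS]: N:empty,E:wait,S:empty,W:wait | queues: N=0 E=1 S=0 W=0
Step 4 [EW]: N:wait,E:car3-GO,S:wait,W:empty | queues: N=0 E=0 S=0 W=0

N: empty
E: empty
S: empty
W: empty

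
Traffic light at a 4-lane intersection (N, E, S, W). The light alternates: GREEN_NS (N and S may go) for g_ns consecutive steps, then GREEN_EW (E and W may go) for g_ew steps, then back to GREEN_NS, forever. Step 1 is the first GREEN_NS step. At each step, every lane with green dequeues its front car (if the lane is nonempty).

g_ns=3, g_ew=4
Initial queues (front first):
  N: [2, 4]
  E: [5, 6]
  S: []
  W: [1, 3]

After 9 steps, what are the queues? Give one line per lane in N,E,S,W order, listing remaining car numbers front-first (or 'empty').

Step 1 [NS]: N:car2-GO,E:wait,S:empty,W:wait | queues: N=1 E=2 S=0 W=2
Step 2 [NS]: N:car4-GO,E:wait,S:empty,W:wait | queues: N=0 E=2 S=0 W=2
Step 3 [NS]: N:empty,E:wait,S:empty,W:wait | queues: N=0 E=2 S=0 W=2
Step 4 [EW]: N:wait,E:car5-GO,S:wait,W:car1-GO | queues: N=0 E=1 S=0 W=1
Step 5 [EW]: N:wait,E:car6-GO,S:wait,W:car3-GO | queues: N=0 E=0 S=0 W=0

N: empty
E: empty
S: empty
W: empty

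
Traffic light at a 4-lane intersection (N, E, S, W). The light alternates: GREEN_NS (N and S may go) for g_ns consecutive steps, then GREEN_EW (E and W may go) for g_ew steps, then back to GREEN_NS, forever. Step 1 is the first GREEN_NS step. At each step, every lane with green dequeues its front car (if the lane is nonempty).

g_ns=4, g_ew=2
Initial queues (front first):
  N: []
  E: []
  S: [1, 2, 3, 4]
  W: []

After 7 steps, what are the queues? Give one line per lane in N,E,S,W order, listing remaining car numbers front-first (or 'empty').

Step 1 [NS]: N:empty,E:wait,S:car1-GO,W:wait | queues: N=0 E=0 S=3 W=0
Step 2 [NS]: N:empty,E:wait,S:car2-GO,W:wait | queues: N=0 E=0 S=2 W=0
Step 3 [NS]: N:empty,E:wait,S:car3-GO,W:wait | queues: N=0 E=0 S=1 W=0
Step 4 [NS]: N:empty,E:wait,S:car4-GO,W:wait | queues: N=0 E=0 S=0 W=0

N: empty
E: empty
S: empty
W: empty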